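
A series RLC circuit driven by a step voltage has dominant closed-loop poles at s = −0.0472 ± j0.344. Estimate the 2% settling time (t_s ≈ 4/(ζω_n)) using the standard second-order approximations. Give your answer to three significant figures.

t_s ≈ 84.7 s

For poles at −σ ± jω_d, ζω_n = σ = 0.0472, so t_s ≈ 4/σ = 84.7 s.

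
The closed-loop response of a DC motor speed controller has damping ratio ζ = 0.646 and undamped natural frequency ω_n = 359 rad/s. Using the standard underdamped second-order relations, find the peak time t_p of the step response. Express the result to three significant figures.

The damped frequency is ω_d = ω_n√(1−ζ²) = 359·√(1−0.417) = 274 rad/s.
Peak time t_p = π/ω_d = π/274 = 0.0115 s.

t_p ≈ 0.0115 s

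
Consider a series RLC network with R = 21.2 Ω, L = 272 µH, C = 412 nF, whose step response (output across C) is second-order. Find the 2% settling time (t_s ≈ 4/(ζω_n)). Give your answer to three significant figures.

t_s ≈ 0.000103 s

For a series RLC circuit (capacitor voltage as output), ω_n = 1/√(LC) = 1/√(272 µH · 412 nF) = 94500 rad/s.
ζ = (R/2)·√(C/L) = (21.2/2)·√(412 nF/272 µH) = 0.413.
t_s ≈ 4/(ζω_n) = 0.000103 s.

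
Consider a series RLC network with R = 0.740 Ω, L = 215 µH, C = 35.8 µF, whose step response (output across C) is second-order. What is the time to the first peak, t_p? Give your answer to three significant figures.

t_p ≈ 0.000279 s

For a series RLC circuit (capacitor voltage as output), ω_n = 1/√(LC) = 1/√(215 µH · 35.8 µF) = 11400 rad/s.
ζ = (R/2)·√(C/L) = (0.740/2)·√(35.8 µF/215 µH) = 0.151.
The damped frequency ω_d = ω_n√(1−ζ²) = 11300 rad/s. t_p = π/ω_d = 0.000279 s.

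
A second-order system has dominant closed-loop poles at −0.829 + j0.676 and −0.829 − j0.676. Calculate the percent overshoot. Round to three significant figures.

With σ = 0.829, ω_d = 0.676: ω_n = √(σ²+ω_d²) = 1.07 rad/s, ζ = σ/ω_n = 0.775.
Overshoot: exp(−π·0.775/√(1−0.775²)) = 0.0212, i.e. 2.12%.

%OS ≈ 2.12%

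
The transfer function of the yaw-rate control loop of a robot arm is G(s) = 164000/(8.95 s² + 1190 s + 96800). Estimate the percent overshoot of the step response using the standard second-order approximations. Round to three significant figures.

%OS ≈ 7.34%

Dividing through by 8.95: denominator becomes s² + 133.0 s + 10820.
So ω_n = √10820 = 104 rad/s and ζ = 133.0/(2·104) = 0.639.
%OS = 100·exp(−πζ/√(1−ζ²)) = 7.34%.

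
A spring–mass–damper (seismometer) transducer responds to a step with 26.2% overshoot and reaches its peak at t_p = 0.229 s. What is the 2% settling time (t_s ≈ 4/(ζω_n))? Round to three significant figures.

ζ from %OS: ζ = |ln 0.262|/√(π²+ln²0.262) = 0.392.
t_p = π/ω_d ⇒ ω_d = 13.7 rad/s; then ω_n = ω_d/√(1−ζ²) = 14.9 rad/s.
t_s ≈ 4/(ζω_n) = 4/(0.392·14.9) = 0.684 s.

t_s ≈ 0.684 s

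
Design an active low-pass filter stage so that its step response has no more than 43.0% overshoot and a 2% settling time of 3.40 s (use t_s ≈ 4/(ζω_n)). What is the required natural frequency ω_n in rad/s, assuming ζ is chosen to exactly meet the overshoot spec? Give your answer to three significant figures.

ω_n ≈ 4.53 rad/s

From %OS = 100·exp(−πζ/√(1−ζ²)), invert to get ζ = −ln(OS)/√(π² + ln²(OS)) with OS = 0.430.
−ln 0.430 = 0.8440, so ζ = 0.8440/√(π² + 0.7123) = 0.259.
Then ω_n = 4/(ζ t_s) = 4/(0.259 × 3.40) = 4.53 rad/s.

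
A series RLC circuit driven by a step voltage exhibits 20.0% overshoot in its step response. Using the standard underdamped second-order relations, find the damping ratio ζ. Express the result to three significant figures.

ζ ≈ 0.456

ζ = −ln(OS)/√(π² + (ln OS)²). With OS = 0.200, ln OS = −1.609 and ζ = 1.609/3.530 = 0.456.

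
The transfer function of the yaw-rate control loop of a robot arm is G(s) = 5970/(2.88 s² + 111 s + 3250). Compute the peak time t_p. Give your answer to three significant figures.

Dividing through by 2.88: denominator becomes s² + 38.54 s + 1128.
So ω_n = √1128 = 33.6 rad/s and ζ = 38.54/(2·33.6) = 0.574.
ω_d = ω_n√(1−ζ²) = 27.5 rad/s. t_p = π/ω_d = 0.114 s.

t_p ≈ 0.114 s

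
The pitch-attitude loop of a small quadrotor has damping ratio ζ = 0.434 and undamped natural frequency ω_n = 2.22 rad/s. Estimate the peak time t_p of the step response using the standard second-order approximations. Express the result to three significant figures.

t_p ≈ 1.57 s

The damped frequency is ω_d = ω_n√(1−ζ²) = 2.22·√(1−0.188) = 2.00 rad/s.
Peak time t_p = π/ω_d = π/2.00 = 1.57 s.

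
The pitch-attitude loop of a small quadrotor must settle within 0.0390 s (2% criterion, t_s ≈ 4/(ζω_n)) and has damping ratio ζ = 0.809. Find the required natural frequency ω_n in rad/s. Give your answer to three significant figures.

ω_n ≈ 127 rad/s

Rearranging t_s ≈ 4/(ζω_n) gives ω_n = 4/(ζ·t_s) = 4/(0.809 × 0.0390) = 127 rad/s.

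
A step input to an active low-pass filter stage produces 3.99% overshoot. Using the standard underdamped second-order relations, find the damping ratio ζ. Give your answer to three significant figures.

ζ ≈ 0.716

From %OS = 100·exp(−πζ/√(1−ζ²)), invert to get ζ = −ln(OS)/√(π² + ln²(OS)) with OS = 0.0399.
−ln 0.0399 = 3.221, so ζ = 3.221/√(π² + 10.38) = 0.716.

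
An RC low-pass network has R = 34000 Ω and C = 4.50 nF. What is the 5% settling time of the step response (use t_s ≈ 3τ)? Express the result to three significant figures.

τ = RC = 34000 × 4.50 nF = 0.000153 s.
t_s ≈ 3τ = 0.000459 s.

t_s ≈ 0.000459 s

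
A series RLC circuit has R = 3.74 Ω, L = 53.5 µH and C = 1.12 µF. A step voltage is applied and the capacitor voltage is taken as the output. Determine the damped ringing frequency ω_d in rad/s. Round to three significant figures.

For a series RLC circuit (capacitor voltage as output), ω_n = 1/√(LC) = 1/√(53.5 µH · 1.12 µF) = 129000 rad/s.
ζ = (R/2)·√(C/L) = (3.74/2)·√(1.12 µF/53.5 µH) = 0.271.
ω_d = ω_n√(1−ζ²) = 124000 rad/s.

ω_d ≈ 124000 rad/s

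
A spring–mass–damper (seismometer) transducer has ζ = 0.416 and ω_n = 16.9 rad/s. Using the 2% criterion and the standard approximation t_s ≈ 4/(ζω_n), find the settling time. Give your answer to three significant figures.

t_s ≈ 0.569 s

t_s ≈ 4/(ζω_n) = 4/(0.416 × 16.9) = 0.569 s.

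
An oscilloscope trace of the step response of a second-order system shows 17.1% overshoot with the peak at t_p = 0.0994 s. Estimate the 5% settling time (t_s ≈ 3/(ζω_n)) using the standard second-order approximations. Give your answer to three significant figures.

From the overshoot, ζ = −ln(OS)/√(π²+ln²(OS)) = 0.490.
t_p = π/ω_d ⇒ ω_d = 31.6 rad/s; then ω_n = ω_d/√(1−ζ²) = 36.3 rad/s.
t_s ≈ 3/(ζω_n) = 3/(0.490·36.3) = 0.169 s.

t_s ≈ 0.169 s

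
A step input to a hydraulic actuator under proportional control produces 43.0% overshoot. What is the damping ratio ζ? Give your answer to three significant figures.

From %OS = 100·exp(−πζ/√(1−ζ²)), invert to get ζ = −ln(OS)/√(π² + ln²(OS)) with OS = 0.430.
−ln 0.430 = 0.8440, so ζ = 0.8440/√(π² + 0.7123) = 0.259.

ζ ≈ 0.259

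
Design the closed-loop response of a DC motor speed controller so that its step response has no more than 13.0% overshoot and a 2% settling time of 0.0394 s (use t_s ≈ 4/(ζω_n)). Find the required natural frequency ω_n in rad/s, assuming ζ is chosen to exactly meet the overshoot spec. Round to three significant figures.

ζ = −ln(OS)/√(π² + (ln OS)²). With OS = 0.130, ln OS = −2.040 and ζ = 2.040/3.746 = 0.545.
From t_s ≈ 4/(ζω_n): ω_n = 4/(ζ·t_s) = 4/(0.545·0.0394) = 186 rad/s.

ω_n ≈ 186 rad/s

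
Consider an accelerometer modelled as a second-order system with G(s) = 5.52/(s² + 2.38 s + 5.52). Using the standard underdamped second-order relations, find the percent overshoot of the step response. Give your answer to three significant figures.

Comparing the denominator to s² + 2ζω_n s + ω_n²: ω_n = √5.52 = 2.35 rad/s, and 2ζω_n = 2.38 so ζ = 2.38/(2·2.35) = 0.506.
%OS = 100·exp(−πζ/√(1−ζ²)) = 15.8%.

%OS ≈ 15.8%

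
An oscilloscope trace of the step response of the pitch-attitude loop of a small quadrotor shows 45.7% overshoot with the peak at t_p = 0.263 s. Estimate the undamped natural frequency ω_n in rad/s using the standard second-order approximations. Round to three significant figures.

ω_n ≈ 12.3 rad/s

The overshoot fixes ζ = −ln(OS)/√(π²+ln²(OS)) = 0.242.
From t_p = π/ω_d, ω_d = π/0.263 = 11.9 rad/s, so ω_n = ω_d/√(1−ζ²) = 12.3 rad/s.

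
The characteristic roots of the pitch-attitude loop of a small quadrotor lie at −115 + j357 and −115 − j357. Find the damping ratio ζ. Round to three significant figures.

The poles are at −σ ± jω_d with σ = 115 and ω_d = 357, so ω_n = √(σ²+ω_d²) = 375 rad/s and ζ = σ/ω_n = 0.307.

ζ ≈ 0.307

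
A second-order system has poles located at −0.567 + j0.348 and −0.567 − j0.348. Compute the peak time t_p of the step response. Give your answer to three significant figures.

t_p ≈ 9.03 s

t_p = π/ω_d with ω_d = 0.348 (the imaginary part), so t_p = 9.03 s.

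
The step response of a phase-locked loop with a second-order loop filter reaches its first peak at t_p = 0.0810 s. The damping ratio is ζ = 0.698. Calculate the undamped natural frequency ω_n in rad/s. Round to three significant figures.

Peak time t_p = π/ω_d, so ω_d = π/t_p = π/0.0810 = 38.8 rad/s.
ω_n = ω_d/√(1−ζ²) = 38.8/√0.513 = 54.2 rad/s.

ω_n ≈ 54.2 rad/s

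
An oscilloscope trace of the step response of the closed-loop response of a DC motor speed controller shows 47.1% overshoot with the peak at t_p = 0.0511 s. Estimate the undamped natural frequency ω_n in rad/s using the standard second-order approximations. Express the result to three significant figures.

From the overshoot, ζ = −ln(OS)/√(π²+ln²(OS)) = 0.233.
t_p = π/ω_d ⇒ ω_d = 61.5 rad/s; then ω_n = ω_d/√(1−ζ²) = 63.2 rad/s.

ω_n ≈ 63.2 rad/s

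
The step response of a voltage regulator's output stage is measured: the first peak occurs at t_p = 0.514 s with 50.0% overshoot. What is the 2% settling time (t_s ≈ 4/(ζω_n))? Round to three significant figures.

t_s ≈ 2.97 s

ζ from %OS: ζ = |ln 0.500|/√(π²+ln²0.500) = 0.215.
From t_p = π/ω_d, ω_d = π/0.514 = 6.11 rad/s, so ω_n = ω_d/√(1−ζ²) = 6.26 rad/s.
t_s ≈ 4/(ζω_n) = 4/(0.215·6.26) = 2.97 s.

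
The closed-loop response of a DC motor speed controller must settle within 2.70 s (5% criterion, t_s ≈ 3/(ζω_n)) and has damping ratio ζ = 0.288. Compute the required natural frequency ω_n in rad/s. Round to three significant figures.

Rearranging t_s ≈ 3/(ζω_n) gives ω_n = 3/(ζ·t_s) = 3/(0.288 × 2.70) = 3.86 rad/s.

ω_n ≈ 3.86 rad/s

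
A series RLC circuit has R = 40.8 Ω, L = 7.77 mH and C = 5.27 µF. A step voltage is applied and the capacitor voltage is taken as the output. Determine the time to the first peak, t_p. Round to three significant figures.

t_p ≈ 0.000750 s

For a series RLC circuit (capacitor voltage as output), ω_n = 1/√(LC) = 1/√(7.77 mH · 5.27 µF) = 4940 rad/s.
ζ = (R/2)·√(C/L) = (40.8/2)·√(5.27 µF/7.77 mH) = 0.531.
The damped frequency ω_d = ω_n√(1−ζ²) = 4190 rad/s. t_p = π/ω_d = 0.000750 s.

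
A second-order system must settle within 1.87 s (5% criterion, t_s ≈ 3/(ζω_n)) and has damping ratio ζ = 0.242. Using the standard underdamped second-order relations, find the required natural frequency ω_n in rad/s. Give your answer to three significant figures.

ω_n ≈ 6.63 rad/s

Rearranging t_s ≈ 3/(ζω_n) gives ω_n = 3/(ζ·t_s) = 3/(0.242 × 1.87) = 6.63 rad/s.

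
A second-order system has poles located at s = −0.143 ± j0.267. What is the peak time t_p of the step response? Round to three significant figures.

t_p ≈ 11.8 s

t_p = π/ω_d with ω_d = 0.267 (the imaginary part), so t_p = 11.8 s.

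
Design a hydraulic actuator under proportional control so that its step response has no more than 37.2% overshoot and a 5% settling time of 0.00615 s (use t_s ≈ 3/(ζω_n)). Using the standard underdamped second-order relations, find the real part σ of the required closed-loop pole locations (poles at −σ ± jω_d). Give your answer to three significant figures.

The settling-time spec alone fixes σ = ζω_n = 3/t_s = 3/0.00615 = 488.
(Overshoot then fixes ζ = 0.300 and hence ω_d = σ·√(1−ζ²)/ζ = 1550 rad/s.)

σ ≈ 488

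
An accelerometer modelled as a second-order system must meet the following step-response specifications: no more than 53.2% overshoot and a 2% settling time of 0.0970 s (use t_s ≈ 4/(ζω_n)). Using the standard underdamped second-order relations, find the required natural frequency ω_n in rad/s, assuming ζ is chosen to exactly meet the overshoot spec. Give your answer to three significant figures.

ω_n ≈ 209 rad/s

From %OS = 100·exp(−πζ/√(1−ζ²)), invert to get ζ = −ln(OS)/√(π² + ln²(OS)) with OS = 0.532.
−ln 0.532 = 0.6311, so ζ = 0.6311/√(π² + 0.3983) = 0.197.
From t_s ≈ 4/(ζω_n): ω_n = 4/(ζ·t_s) = 4/(0.197·0.0970) = 209 rad/s.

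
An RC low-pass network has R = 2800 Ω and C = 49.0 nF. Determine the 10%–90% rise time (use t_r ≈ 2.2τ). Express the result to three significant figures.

τ = RC = 2800 × 49.0 nF = 0.000137 s.
t_r ≈ 2.2τ = 0.000302 s.

t_r ≈ 0.000302 s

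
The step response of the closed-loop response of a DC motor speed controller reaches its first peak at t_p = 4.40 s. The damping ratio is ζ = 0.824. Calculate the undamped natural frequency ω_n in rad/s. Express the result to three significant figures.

ω_n ≈ 1.26 rad/s

Peak time t_p = π/ω_d, so ω_d = π/t_p = π/4.40 = 0.714 rad/s.
ω_n = ω_d/√(1−ζ²) = 0.714/√0.321 = 1.26 rad/s.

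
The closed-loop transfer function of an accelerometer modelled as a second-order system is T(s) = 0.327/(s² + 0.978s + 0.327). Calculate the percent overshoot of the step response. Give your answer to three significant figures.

%OS ≈ 0.562%

Comparing the denominator to s² + 2ζω_n s + ω_n²: ω_n = √0.327 = 0.572 rad/s, and 2ζω_n = 0.978 so ζ = 0.978/(2·0.572) = 0.855.
%OS = 100 e^{−πζ/√(1−ζ²)} with ζ = 0.855 gives 0.562%.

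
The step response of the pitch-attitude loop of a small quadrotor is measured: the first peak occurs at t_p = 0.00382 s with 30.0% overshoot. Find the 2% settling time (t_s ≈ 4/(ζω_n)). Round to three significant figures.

t_s ≈ 0.0127 s

ζ from %OS: ζ = |ln 0.300|/√(π²+ln²0.300) = 0.358.
From t_p = π/ω_d, ω_d = π/0.00382 = 822 rad/s, so ω_n = ω_d/√(1−ζ²) = 881 rad/s.
t_s ≈ 4/(ζω_n) = 4/(0.358·881) = 0.0127 s.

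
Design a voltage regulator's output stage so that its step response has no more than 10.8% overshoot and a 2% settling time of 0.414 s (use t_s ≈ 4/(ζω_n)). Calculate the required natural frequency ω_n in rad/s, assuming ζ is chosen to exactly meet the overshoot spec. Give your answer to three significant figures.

ω_n ≈ 16.7 rad/s

From %OS = 100·exp(−πζ/√(1−ζ²)), invert to get ζ = −ln(OS)/√(π² + ln²(OS)) with OS = 0.108.
−ln 0.108 = 2.226, so ζ = 2.226/√(π² + 4.953) = 0.578.
From t_s ≈ 4/(ζω_n): ω_n = 4/(ζ·t_s) = 4/(0.578·0.414) = 16.7 rad/s.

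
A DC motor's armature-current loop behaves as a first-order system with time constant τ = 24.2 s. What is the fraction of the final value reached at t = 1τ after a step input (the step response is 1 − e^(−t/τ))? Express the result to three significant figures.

y/y_∞ ≈ 0.632

y(t)/y_∞ = 1 − e^(−t/τ) = 1 − e^(−1) = 1 − e^(−1.00) = 0.632.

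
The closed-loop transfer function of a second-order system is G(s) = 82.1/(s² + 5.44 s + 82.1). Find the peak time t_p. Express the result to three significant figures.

t_p ≈ 0.363 s

Matching coefficients with s² + 2ζω_n s + ω_n² gives ω_n² = 82.1 ⇒ ω_n = 9.06 rad/s, and ζ = 5.44/(2ω_n) = 0.300.
The damped frequency ω_d = ω_n√(1−ζ²) = 8.64 rad/s. Then t_p = π/ω_d = 0.363 s.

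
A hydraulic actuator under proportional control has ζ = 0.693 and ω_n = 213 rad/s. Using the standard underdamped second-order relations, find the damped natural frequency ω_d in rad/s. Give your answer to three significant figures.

ω_d ≈ 154 rad/s

ω_d = ω_n√(1−ζ²) = 213·√0.520 = 154 rad/s.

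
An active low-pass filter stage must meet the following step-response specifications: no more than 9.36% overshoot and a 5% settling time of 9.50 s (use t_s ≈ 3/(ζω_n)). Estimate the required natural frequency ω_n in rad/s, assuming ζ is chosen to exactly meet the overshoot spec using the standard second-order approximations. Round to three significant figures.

Inverting the overshoot relation: ζ = |ln 0.0936|/√(π² + ln²0.0936) = 0.602.
From t_s ≈ 3/(ζω_n): ω_n = 3/(ζ·t_s) = 3/(0.602·9.50) = 0.525 rad/s.

ω_n ≈ 0.525 rad/s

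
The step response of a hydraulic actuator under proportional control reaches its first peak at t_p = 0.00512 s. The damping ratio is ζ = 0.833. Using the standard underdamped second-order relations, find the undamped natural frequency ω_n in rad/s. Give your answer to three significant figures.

ω_n ≈ 1110 rad/s

Peak time t_p = π/ω_d, so ω_d = π/t_p = π/0.00512 = 614 rad/s.
ω_n = ω_d/√(1−ζ²) = 614/√0.306 = 1110 rad/s.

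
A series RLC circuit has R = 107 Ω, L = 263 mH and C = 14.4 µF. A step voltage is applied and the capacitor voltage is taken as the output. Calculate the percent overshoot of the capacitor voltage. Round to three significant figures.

%OS ≈ 25.8%

For a series RLC circuit (capacitor voltage as output), ω_n = 1/√(LC) = 1/√(263 mH · 14.4 µF) = 514 rad/s.
ζ = (R/2)·√(C/L) = (107/2)·√(14.4 µF/263 mH) = 0.396.
%OS = 100 e^{−πζ/√(1−ζ²)} with ζ = 0.396 gives 25.8%.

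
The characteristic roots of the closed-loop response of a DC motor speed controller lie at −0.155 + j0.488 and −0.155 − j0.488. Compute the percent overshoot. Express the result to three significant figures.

The poles are at −σ ± jω_d with σ = 0.155 and ω_d = 0.488, so ω_n = √(σ²+ω_d²) = 0.512 rad/s and ζ = σ/ω_n = 0.303.
%OS = 100 e^{−πζ/√(1−ζ²)} with ζ = 0.303 gives 36.9%.

%OS ≈ 36.9%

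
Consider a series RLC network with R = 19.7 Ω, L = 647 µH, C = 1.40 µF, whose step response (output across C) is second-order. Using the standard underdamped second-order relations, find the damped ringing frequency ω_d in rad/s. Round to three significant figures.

For a series RLC circuit (capacitor voltage as output), ω_n = 1/√(LC) = 1/√(647 µH · 1.40 µF) = 33200 rad/s.
ζ = (R/2)·√(C/L) = (19.7/2)·√(1.40 µF/647 µH) = 0.458.
ω_d = ω_n√(1−ζ²) = 29500 rad/s.

ω_d ≈ 29500 rad/s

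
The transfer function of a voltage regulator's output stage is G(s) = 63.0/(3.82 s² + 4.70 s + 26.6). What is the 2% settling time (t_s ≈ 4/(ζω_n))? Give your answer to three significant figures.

Dividing through by 3.82: denominator becomes s² + 1.230 s + 6.963.
So ω_n = √6.963 = 2.64 rad/s and ζ = 1.230/(2·2.64) = 0.233.
t_s ≈ 4/(ζω_n) = 6.50 s.

t_s ≈ 6.50 s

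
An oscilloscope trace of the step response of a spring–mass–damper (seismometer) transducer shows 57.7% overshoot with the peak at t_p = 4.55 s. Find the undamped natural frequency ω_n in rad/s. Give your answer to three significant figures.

ω_n ≈ 0.701 rad/s

The overshoot fixes ζ = −ln(OS)/√(π²+ln²(OS)) = 0.172.
t_p = π/ω_d ⇒ ω_d = 0.690 rad/s; then ω_n = ω_d/√(1−ζ²) = 0.701 rad/s.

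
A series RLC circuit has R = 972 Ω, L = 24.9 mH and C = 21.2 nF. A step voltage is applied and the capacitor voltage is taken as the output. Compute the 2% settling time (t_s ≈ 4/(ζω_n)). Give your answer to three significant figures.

For a series RLC circuit (capacitor voltage as output), ω_n = 1/√(LC) = 1/√(24.9 mH · 21.2 nF) = 43500 rad/s.
ζ = (R/2)·√(C/L) = (972/2)·√(21.2 nF/24.9 mH) = 0.448.
t_s ≈ 4/(ζω_n) = 0.000205 s.

t_s ≈ 0.000205 s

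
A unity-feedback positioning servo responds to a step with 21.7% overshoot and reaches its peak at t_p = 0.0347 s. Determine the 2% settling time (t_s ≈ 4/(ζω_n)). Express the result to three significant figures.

t_s ≈ 0.0908 s

From the overshoot, ζ = −ln(OS)/√(π²+ln²(OS)) = 0.437.
From t_p = π/ω_d, ω_d = π/0.0347 = 90.5 rad/s, so ω_n = ω_d/√(1−ζ²) = 101 rad/s.
t_s ≈ 4/(ζω_n) = 4/(0.437·101) = 0.0908 s.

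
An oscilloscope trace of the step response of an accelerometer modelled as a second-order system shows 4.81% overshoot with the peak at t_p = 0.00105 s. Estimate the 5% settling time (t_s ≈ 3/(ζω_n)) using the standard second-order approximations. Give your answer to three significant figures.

t_s ≈ 0.00104 s

ζ from %OS: ζ = |ln 0.0481|/√(π²+ln²0.0481) = 0.695.
From t_p = π/ω_d, ω_d = π/0.00105 = 2990 rad/s, so ω_n = ω_d/√(1−ζ²) = 4160 rad/s.
t_s ≈ 3/(ζω_n) = 3/(0.695·4160) = 0.00104 s.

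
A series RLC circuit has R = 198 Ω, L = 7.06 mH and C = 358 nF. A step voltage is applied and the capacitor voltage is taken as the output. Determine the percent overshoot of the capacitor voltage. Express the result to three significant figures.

For a series RLC circuit (capacitor voltage as output), ω_n = 1/√(LC) = 1/√(7.06 mH · 358 nF) = 19900 rad/s.
ζ = (R/2)·√(C/L) = (198/2)·√(358 nF/7.06 mH) = 0.705.
%OS = 100·exp(−πζ/√(1−ζ²)) = 4.40%.

%OS ≈ 4.40%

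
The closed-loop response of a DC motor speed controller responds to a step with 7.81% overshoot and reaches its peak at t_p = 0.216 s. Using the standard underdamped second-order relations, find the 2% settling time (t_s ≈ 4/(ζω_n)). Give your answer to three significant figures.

t_s ≈ 0.339 s

ζ from %OS: ζ = |ln 0.0781|/√(π²+ln²0.0781) = 0.630.
t_p = π/ω_d ⇒ ω_d = 14.5 rad/s; then ω_n = ω_d/√(1−ζ²) = 18.7 rad/s.
t_s ≈ 4/(ζω_n) = 4/(0.630·18.7) = 0.339 s.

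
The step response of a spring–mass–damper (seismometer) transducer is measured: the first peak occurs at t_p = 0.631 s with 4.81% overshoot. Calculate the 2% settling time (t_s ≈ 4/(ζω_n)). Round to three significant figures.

t_s ≈ 0.832 s

The overshoot fixes ζ = −ln(OS)/√(π²+ln²(OS)) = 0.695.
t_p = π/ω_d ⇒ ω_d = 4.98 rad/s; then ω_n = ω_d/√(1−ζ²) = 6.92 rad/s.
t_s ≈ 4/(ζω_n) = 4/(0.695·6.92) = 0.832 s.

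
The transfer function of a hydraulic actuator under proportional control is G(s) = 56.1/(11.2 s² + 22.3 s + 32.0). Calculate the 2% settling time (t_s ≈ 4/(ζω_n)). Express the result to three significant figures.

Dividing through by 11.2: denominator becomes s² + 1.991 s + 2.857.
So ω_n = √2.857 = 1.69 rad/s and ζ = 1.991/(2·1.69) = 0.589.
t_s ≈ 4/(ζω_n) = 4.02 s.

t_s ≈ 4.02 s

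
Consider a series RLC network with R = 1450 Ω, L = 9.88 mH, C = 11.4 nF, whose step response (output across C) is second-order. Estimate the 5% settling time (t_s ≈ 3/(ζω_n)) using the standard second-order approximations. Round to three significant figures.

For a series RLC circuit (capacitor voltage as output), ω_n = 1/√(LC) = 1/√(9.88 mH · 11.4 nF) = 94200 rad/s.
ζ = (R/2)·√(C/L) = (1450/2)·√(11.4 nF/9.88 mH) = 0.779.
t_s ≈ 3/(ζω_n) = 0.0000409 s.

t_s ≈ 0.0000409 s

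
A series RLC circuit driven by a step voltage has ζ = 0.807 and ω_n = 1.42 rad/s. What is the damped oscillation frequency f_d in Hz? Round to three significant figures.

ω_d = ω_n√(1−ζ²) = 1.42·√0.349 = 0.839 rad/s.
f_d = ω_d/(2π) = 0.133 Hz.

f_d ≈ 0.133 Hz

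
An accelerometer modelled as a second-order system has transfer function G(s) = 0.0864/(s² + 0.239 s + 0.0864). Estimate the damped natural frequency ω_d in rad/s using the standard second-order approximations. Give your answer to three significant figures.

ω_d ≈ 0.269 rad/s

ω_n = √0.0864 = 0.294 rad/s; ζ = 0.239/(2·0.294) = 0.407.
ω_d = ω_n√(1−ζ²) = 0.269 rad/s.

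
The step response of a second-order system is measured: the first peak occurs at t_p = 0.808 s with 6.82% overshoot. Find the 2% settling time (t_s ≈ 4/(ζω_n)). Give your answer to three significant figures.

From the overshoot, ζ = −ln(OS)/√(π²+ln²(OS)) = 0.650.
t_p = π/ω_d ⇒ ω_d = 3.89 rad/s; then ω_n = ω_d/√(1−ζ²) = 5.11 rad/s.
t_s ≈ 4/(ζω_n) = 4/(0.650·5.11) = 1.20 s.

t_s ≈ 1.20 s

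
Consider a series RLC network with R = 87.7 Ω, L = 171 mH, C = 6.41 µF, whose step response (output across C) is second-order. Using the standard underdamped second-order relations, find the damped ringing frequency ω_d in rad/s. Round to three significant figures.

ω_d ≈ 920 rad/s

For a series RLC circuit (capacitor voltage as output), ω_n = 1/√(LC) = 1/√(171 mH · 6.41 µF) = 955 rad/s.
ζ = (R/2)·√(C/L) = (87.7/2)·√(6.41 µF/171 mH) = 0.268.
ω_d = 955·√(1 − 0.268²) = 920 rad/s.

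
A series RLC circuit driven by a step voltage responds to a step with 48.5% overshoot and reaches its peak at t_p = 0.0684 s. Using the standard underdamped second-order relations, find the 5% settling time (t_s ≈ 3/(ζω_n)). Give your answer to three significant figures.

t_s ≈ 0.284 s

ζ from %OS: ζ = |ln 0.485|/√(π²+ln²0.485) = 0.224.
From t_p = π/ω_d, ω_d = π/0.0684 = 45.9 rad/s, so ω_n = ω_d/√(1−ζ²) = 47.1 rad/s.
t_s ≈ 3/(ζω_n) = 3/(0.224·47.1) = 0.284 s.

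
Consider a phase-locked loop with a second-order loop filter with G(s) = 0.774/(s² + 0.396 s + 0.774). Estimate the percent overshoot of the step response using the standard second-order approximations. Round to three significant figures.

Comparing the denominator to s² + 2ζω_n s + ω_n²: ω_n = √0.774 = 0.880 rad/s, and 2ζω_n = 0.396 so ζ = 0.396/(2·0.880) = 0.225.
%OS = 100·exp(−πζ/√(1−ζ²)) = 48.4%.

%OS ≈ 48.4%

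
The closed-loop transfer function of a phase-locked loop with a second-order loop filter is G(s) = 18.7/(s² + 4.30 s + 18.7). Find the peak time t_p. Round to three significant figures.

Comparing the denominator to s² + 2ζω_n s + ω_n²: ω_n = √18.7 = 4.32 rad/s, and 2ζω_n = 4.30 so ζ = 4.30/(2·4.32) = 0.497.
ω_d = ω_n√(1−ζ²) = 3.75 rad/s. Then t_p = π/ω_d = 0.837 s.

t_p ≈ 0.837 s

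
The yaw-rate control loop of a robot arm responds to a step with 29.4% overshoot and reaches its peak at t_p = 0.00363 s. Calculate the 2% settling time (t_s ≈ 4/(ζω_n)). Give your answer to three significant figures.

ζ from %OS: ζ = |ln 0.294|/√(π²+ln²0.294) = 0.363.
From t_p = π/ω_d, ω_d = π/0.00363 = 865 rad/s, so ω_n = ω_d/√(1−ζ²) = 929 rad/s.
t_s ≈ 4/(ζω_n) = 4/(0.363·929) = 0.0119 s.

t_s ≈ 0.0119 s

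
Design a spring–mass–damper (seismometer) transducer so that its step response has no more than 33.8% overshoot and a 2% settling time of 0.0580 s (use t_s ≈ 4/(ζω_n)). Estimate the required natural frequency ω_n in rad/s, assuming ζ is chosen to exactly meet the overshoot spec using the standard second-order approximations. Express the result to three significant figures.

ω_n ≈ 211 rad/s

From %OS = 100·exp(−πζ/√(1−ζ²)), invert to get ζ = −ln(OS)/√(π² + ln²(OS)) with OS = 0.338.
−ln 0.338 = 1.085, so ζ = 1.085/√(π² + 1.177) = 0.326.
From t_s ≈ 4/(ζω_n): ω_n = 4/(ζ·t_s) = 4/(0.326·0.0580) = 211 rad/s.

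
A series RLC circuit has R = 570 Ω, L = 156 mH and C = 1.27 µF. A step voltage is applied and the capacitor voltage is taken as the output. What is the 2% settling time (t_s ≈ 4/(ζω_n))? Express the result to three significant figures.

t_s ≈ 0.00219 s

For a series RLC circuit (capacitor voltage as output), ω_n = 1/√(LC) = 1/√(156 mH · 1.27 µF) = 2250 rad/s.
ζ = (R/2)·√(C/L) = (570/2)·√(1.27 µF/156 mH) = 0.813.
t_s ≈ 4/(ζω_n) = 0.00219 s.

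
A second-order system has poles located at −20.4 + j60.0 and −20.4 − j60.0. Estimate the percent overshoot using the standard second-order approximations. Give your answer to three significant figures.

|pole| = ω_n = √(20.4² + 60.0²) = 63.4 rad/s; ζ = cos θ = σ/ω_n = 0.322.
Overshoot: exp(−π·0.322/√(1−0.322²)) = 0.344, i.e. 34.4%.

%OS ≈ 34.4%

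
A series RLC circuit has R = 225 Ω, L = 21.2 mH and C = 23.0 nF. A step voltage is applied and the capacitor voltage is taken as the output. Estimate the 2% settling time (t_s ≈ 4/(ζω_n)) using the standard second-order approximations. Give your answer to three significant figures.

For a series RLC circuit (capacitor voltage as output), ω_n = 1/√(LC) = 1/√(21.2 mH · 23.0 nF) = 45300 rad/s.
ζ = (R/2)·√(C/L) = (225/2)·√(23.0 nF/21.2 mH) = 0.117.
t_s ≈ 4/(ζω_n) = 0.000754 s.

t_s ≈ 0.000754 s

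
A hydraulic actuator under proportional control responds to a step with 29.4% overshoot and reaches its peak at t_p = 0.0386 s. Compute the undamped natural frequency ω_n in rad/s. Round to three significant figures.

ω_n ≈ 87.3 rad/s

ζ from %OS: ζ = |ln 0.294|/√(π²+ln²0.294) = 0.363.
From t_p = π/ω_d, ω_d = π/0.0386 = 81.4 rad/s, so ω_n = ω_d/√(1−ζ²) = 87.3 rad/s.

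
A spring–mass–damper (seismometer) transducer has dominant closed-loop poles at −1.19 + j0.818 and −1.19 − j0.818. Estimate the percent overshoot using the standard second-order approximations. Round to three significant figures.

The poles are at −σ ± jω_d with σ = 1.19 and ω_d = 0.818, so ω_n = √(σ²+ω_d²) = 1.44 rad/s and ζ = σ/ω_n = 0.824.
%OS = 100·exp(−πζ/√(1−ζ²)) = 1.04%.

%OS ≈ 1.04%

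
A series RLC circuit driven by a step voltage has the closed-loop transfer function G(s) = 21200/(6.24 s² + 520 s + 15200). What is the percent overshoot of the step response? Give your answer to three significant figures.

%OS ≈ 0.710%

Dividing through by 6.24: denominator becomes s² + 83.33 s + 2436.
So ω_n = √2436 = 49.4 rad/s and ζ = 83.33/(2·49.4) = 0.844.
%OS = 100·exp(−πζ/√(1−ζ²)) = 0.710%.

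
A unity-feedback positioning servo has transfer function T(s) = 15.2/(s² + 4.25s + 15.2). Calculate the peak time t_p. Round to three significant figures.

Matching coefficients with s² + 2ζω_n s + ω_n² gives ω_n² = 15.2 ⇒ ω_n = 3.90 rad/s, and ζ = 4.25/(2ω_n) = 0.545.
ω_d = 3.90·√(1 − 0.545²) = 3.27 rad/s. Then t_p = π/ω_d = 0.961 s.

t_p ≈ 0.961 s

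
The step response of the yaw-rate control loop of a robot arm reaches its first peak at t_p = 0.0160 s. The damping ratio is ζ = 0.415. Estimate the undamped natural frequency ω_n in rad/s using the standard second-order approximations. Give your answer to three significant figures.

ω_n ≈ 216 rad/s

Peak time t_p = π/ω_d, so ω_d = π/t_p = π/0.0160 = 196 rad/s.
ω_n = ω_d/√(1−ζ²) = 196/√0.828 = 216 rad/s.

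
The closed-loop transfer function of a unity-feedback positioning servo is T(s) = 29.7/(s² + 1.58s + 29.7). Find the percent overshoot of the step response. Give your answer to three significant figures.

%OS ≈ 63.1%

Comparing the denominator to s² + 2ζω_n s + ω_n²: ω_n = √29.7 = 5.45 rad/s, and 2ζω_n = 1.58 so ζ = 1.58/(2·5.45) = 0.145.
%OS = 100 e^{−πζ/√(1−ζ²)} with ζ = 0.145 gives 63.1%.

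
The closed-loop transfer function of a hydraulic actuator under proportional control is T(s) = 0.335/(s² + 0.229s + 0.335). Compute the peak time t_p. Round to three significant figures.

t_p ≈ 5.54 s

Comparing the denominator to s² + 2ζω_n s + ω_n²: ω_n = √0.335 = 0.579 rad/s, and 2ζω_n = 0.229 so ζ = 0.229/(2·0.579) = 0.198.
The damped frequency ω_d = ω_n√(1−ζ²) = 0.567 rad/s. Then t_p = π/ω_d = 5.54 s.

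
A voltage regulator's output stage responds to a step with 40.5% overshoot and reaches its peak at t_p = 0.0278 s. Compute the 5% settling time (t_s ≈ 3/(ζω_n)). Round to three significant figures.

t_s ≈ 0.0923 s

ζ from %OS: ζ = |ln 0.405|/√(π²+ln²0.405) = 0.276.
t_p = π/ω_d ⇒ ω_d = 113 rad/s; then ω_n = ω_d/√(1−ζ²) = 118 rad/s.
t_s ≈ 3/(ζω_n) = 3/(0.276·118) = 0.0923 s.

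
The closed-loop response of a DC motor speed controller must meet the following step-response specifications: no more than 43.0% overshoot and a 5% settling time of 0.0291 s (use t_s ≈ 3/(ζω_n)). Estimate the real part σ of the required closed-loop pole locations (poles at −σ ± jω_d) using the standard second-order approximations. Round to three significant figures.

The settling-time spec alone fixes σ = ζω_n = 3/t_s = 3/0.0291 = 103.
(Overshoot then fixes ζ = 0.259 and hence ω_d = σ·√(1−ζ²)/ζ = 384 rad/s.)

σ ≈ 103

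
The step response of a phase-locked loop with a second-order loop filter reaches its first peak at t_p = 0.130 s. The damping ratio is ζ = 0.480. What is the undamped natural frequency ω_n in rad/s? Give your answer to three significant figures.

Peak time t_p = π/ω_d, so ω_d = π/t_p = π/0.130 = 24.2 rad/s.
ω_n = ω_d/√(1−ζ²) = 24.2/√0.770 = 27.5 rad/s.

ω_n ≈ 27.5 rad/s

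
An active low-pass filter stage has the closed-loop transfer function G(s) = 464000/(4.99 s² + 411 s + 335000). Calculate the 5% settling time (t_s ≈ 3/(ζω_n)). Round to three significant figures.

Dividing through by 4.99: denominator becomes s² + 82.36 s + 67130.
So ω_n = √67130 = 259 rad/s and ζ = 82.36/(2·259) = 0.159.
t_s ≈ 3/(ζω_n) = 0.0728 s.

t_s ≈ 0.0728 s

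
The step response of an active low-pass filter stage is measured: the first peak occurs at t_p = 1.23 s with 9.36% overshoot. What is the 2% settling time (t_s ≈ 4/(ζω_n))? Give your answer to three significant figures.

ζ from %OS: ζ = |ln 0.0936|/√(π²+ln²0.0936) = 0.602.
From t_p = π/ω_d, ω_d = π/1.23 = 2.55 rad/s, so ω_n = ω_d/√(1−ζ²) = 3.20 rad/s.
t_s ≈ 4/(ζω_n) = 4/(0.602·3.20) = 2.08 s.

t_s ≈ 2.08 s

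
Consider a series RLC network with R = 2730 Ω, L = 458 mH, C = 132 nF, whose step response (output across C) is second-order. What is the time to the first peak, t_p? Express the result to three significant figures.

t_p ≈ 0.00114 s

For a series RLC circuit (capacitor voltage as output), ω_n = 1/√(LC) = 1/√(458 mH · 132 nF) = 4070 rad/s.
ζ = (R/2)·√(C/L) = (2730/2)·√(132 nF/458 mH) = 0.733.
ω_d = 4070·√(1 − 0.733²) = 2770 rad/s. t_p = π/ω_d = 0.00114 s.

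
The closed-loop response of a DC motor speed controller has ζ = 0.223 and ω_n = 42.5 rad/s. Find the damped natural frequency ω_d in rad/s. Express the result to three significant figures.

ω_d = ω_n√(1−ζ²) = 42.5·√0.950 = 41.4 rad/s.

ω_d ≈ 41.4 rad/s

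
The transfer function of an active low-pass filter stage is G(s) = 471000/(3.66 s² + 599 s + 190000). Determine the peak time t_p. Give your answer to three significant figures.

t_p ≈ 0.0148 s

Dividing through by 3.66: denominator becomes s² + 163.7 s + 51910.
So ω_n = √51910 = 228 rad/s and ζ = 163.7/(2·228) = 0.359.
The damped frequency ω_d = ω_n√(1−ζ²) = 213 rad/s. t_p = π/ω_d = 0.0148 s.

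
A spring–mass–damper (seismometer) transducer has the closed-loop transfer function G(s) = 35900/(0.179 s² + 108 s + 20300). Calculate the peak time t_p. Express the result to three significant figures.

Dividing through by 0.179: denominator becomes s² + 603.4 s + 113400.
So ω_n = √113400 = 337 rad/s and ζ = 603.4/(2·337) = 0.896.
ω_d = 337·√(1 − 0.896²) = 150 rad/s. t_p = π/ω_d = 0.0210 s.

t_p ≈ 0.0210 s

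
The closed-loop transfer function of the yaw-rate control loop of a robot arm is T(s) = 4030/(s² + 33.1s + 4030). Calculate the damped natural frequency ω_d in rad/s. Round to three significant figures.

ω_d ≈ 61.3 rad/s

Comparing the denominator to s² + 2ζω_n s + ω_n²: ω_n = √4030 = 63.5 rad/s, and 2ζω_n = 33.1 so ζ = 33.1/(2·63.5) = 0.261.
ω_d = ω_n√(1−ζ²) = 61.3 rad/s.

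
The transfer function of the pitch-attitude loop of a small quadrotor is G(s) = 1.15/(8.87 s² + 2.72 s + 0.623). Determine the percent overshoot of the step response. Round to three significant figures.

Dividing through by 8.87: denominator becomes s² + 0.3067 s + 0.07024.
So ω_n = √0.07024 = 0.265 rad/s and ζ = 0.3067/(2·0.265) = 0.579.
%OS = 100·exp(−πζ/√(1−ζ²)) = 10.8%.

%OS ≈ 10.8%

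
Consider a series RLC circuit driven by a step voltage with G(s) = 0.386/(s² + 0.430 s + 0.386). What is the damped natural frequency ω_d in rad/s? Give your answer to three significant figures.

ω_d ≈ 0.583 rad/s

ω_n = √0.386 = 0.621 rad/s; ζ = 0.430/(2·0.621) = 0.346.
The damped frequency ω_d = ω_n√(1−ζ²) = 0.583 rad/s.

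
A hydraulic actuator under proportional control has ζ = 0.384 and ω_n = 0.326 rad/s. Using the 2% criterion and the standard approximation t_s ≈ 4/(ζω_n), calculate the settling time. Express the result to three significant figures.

t_s ≈ 32.0 s

t_s ≈ 4/(ζω_n) = 4/(0.384 × 0.326) = 32.0 s.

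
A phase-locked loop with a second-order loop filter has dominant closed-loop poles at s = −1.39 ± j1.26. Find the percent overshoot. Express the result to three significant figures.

With σ = 1.39, ω_d = 1.26: ω_n = √(σ²+ω_d²) = 1.88 rad/s, ζ = σ/ω_n = 0.741.
%OS = 100·exp(−πζ/√(1−ζ²)) = 3.13%.

%OS ≈ 3.13%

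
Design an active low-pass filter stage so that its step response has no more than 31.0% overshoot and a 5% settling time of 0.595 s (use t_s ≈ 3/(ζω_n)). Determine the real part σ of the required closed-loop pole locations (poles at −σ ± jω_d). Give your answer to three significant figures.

The settling-time spec alone fixes σ = ζω_n = 3/t_s = 3/0.595 = 5.04.
(Overshoot then fixes ζ = 0.349 and hence ω_d = σ·√(1−ζ²)/ζ = 13.5 rad/s.)

σ ≈ 5.04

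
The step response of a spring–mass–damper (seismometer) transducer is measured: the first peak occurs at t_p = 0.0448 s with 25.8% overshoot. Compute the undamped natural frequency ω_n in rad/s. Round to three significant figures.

From the overshoot, ζ = −ln(OS)/√(π²+ln²(OS)) = 0.396.
t_p = π/ω_d ⇒ ω_d = 70.1 rad/s; then ω_n = ω_d/√(1−ζ²) = 76.4 rad/s.

ω_n ≈ 76.4 rad/s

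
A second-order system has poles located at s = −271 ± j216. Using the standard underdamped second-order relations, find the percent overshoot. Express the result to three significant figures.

With σ = 271, ω_d = 216: ω_n = √(σ²+ω_d²) = 347 rad/s, ζ = σ/ω_n = 0.782.
%OS = 100 e^{−πζ/√(1−ζ²)} with ζ = 0.782 gives 1.94%.

%OS ≈ 1.94%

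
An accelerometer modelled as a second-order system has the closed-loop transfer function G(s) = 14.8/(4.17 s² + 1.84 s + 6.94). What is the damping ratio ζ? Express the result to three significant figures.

ζ ≈ 0.171

Dividing through by 4.17: denominator becomes s² + 0.4412 s + 1.664.
So ω_n = √1.664 = 1.29 rad/s and ζ = 0.4412/(2·1.29) = 0.171.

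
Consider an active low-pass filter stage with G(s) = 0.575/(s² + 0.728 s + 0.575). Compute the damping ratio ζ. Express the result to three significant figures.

ζ ≈ 0.480

ω_n = √0.575 = 0.758 rad/s; ζ = 0.728/(2·0.758) = 0.480.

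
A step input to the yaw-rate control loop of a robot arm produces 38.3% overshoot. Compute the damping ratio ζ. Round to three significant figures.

From %OS = 100·exp(−πζ/√(1−ζ²)), invert to get ζ = −ln(OS)/√(π² + ln²(OS)) with OS = 0.383.
−ln 0.383 = 0.9597, so ζ = 0.9597/√(π² + 0.9211) = 0.292.

ζ ≈ 0.292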